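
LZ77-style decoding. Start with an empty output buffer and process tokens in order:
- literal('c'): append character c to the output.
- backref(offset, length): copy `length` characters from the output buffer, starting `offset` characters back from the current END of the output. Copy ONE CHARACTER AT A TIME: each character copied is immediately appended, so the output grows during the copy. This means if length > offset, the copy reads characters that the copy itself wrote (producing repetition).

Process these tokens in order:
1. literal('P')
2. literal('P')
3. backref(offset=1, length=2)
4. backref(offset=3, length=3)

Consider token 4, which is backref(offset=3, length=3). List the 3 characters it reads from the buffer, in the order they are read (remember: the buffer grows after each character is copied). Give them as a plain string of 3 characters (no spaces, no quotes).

Answer: PPP

Derivation:
Token 1: literal('P'). Output: "P"
Token 2: literal('P'). Output: "PP"
Token 3: backref(off=1, len=2) (overlapping!). Copied 'PP' from pos 1. Output: "PPPP"
Token 4: backref(off=3, len=3). Buffer before: "PPPP" (len 4)
  byte 1: read out[1]='P', append. Buffer now: "PPPPP"
  byte 2: read out[2]='P', append. Buffer now: "PPPPPP"
  byte 3: read out[3]='P', append. Buffer now: "PPPPPPP"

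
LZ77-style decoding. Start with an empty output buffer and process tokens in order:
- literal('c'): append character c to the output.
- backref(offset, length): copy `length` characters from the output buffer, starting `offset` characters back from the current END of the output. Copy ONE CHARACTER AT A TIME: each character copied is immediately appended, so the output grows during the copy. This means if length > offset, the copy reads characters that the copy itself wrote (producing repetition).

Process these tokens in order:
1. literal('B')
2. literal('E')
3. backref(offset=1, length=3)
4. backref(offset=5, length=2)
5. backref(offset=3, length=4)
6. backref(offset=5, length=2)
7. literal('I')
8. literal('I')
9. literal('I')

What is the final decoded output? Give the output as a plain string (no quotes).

Token 1: literal('B'). Output: "B"
Token 2: literal('E'). Output: "BE"
Token 3: backref(off=1, len=3) (overlapping!). Copied 'EEE' from pos 1. Output: "BEEEE"
Token 4: backref(off=5, len=2). Copied 'BE' from pos 0. Output: "BEEEEBE"
Token 5: backref(off=3, len=4) (overlapping!). Copied 'EBEE' from pos 4. Output: "BEEEEBEEBEE"
Token 6: backref(off=5, len=2). Copied 'EE' from pos 6. Output: "BEEEEBEEBEEEE"
Token 7: literal('I'). Output: "BEEEEBEEBEEEEI"
Token 8: literal('I'). Output: "BEEEEBEEBEEEEII"
Token 9: literal('I'). Output: "BEEEEBEEBEEEEIII"

Answer: BEEEEBEEBEEEEIII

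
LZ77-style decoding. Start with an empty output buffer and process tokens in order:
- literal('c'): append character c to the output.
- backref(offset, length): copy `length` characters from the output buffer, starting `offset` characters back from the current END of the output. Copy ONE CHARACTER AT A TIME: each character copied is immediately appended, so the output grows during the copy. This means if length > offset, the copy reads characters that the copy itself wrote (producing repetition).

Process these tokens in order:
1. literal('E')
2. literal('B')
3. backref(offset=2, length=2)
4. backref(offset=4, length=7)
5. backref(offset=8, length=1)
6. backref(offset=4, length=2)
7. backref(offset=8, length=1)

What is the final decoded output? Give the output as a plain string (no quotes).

Token 1: literal('E'). Output: "E"
Token 2: literal('B'). Output: "EB"
Token 3: backref(off=2, len=2). Copied 'EB' from pos 0. Output: "EBEB"
Token 4: backref(off=4, len=7) (overlapping!). Copied 'EBEBEBE' from pos 0. Output: "EBEBEBEBEBE"
Token 5: backref(off=8, len=1). Copied 'B' from pos 3. Output: "EBEBEBEBEBEB"
Token 6: backref(off=4, len=2). Copied 'EB' from pos 8. Output: "EBEBEBEBEBEBEB"
Token 7: backref(off=8, len=1). Copied 'E' from pos 6. Output: "EBEBEBEBEBEBEBE"

Answer: EBEBEBEBEBEBEBE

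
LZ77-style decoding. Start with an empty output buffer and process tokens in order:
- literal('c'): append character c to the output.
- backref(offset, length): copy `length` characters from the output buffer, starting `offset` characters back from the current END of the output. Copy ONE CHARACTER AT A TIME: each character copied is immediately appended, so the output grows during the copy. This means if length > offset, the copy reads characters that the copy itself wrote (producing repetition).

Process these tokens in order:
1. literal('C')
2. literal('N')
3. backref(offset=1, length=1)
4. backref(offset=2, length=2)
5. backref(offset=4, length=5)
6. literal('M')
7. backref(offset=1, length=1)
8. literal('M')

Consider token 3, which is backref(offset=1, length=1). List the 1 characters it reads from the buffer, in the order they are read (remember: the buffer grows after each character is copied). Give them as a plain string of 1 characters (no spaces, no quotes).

Answer: N

Derivation:
Token 1: literal('C'). Output: "C"
Token 2: literal('N'). Output: "CN"
Token 3: backref(off=1, len=1). Buffer before: "CN" (len 2)
  byte 1: read out[1]='N', append. Buffer now: "CNN"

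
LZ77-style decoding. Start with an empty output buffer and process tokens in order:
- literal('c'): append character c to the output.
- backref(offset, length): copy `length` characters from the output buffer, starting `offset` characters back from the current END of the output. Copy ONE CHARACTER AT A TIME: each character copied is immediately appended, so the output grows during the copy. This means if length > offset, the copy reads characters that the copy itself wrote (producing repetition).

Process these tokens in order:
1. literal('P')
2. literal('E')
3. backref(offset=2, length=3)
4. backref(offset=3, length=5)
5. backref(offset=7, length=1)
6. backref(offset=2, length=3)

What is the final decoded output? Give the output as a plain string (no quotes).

Answer: PEPEPPEPPEEEEE

Derivation:
Token 1: literal('P'). Output: "P"
Token 2: literal('E'). Output: "PE"
Token 3: backref(off=2, len=3) (overlapping!). Copied 'PEP' from pos 0. Output: "PEPEP"
Token 4: backref(off=3, len=5) (overlapping!). Copied 'PEPPE' from pos 2. Output: "PEPEPPEPPE"
Token 5: backref(off=7, len=1). Copied 'E' from pos 3. Output: "PEPEPPEPPEE"
Token 6: backref(off=2, len=3) (overlapping!). Copied 'EEE' from pos 9. Output: "PEPEPPEPPEEEEE"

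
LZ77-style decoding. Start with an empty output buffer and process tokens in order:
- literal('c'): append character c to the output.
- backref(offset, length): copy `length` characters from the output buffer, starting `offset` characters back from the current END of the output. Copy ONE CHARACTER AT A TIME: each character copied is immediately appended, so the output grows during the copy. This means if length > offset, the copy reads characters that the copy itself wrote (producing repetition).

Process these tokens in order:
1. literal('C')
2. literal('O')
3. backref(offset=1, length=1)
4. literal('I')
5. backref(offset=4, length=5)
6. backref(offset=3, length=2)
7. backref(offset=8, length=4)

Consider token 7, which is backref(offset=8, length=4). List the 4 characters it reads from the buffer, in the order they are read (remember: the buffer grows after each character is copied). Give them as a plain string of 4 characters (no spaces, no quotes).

Answer: ICOO

Derivation:
Token 1: literal('C'). Output: "C"
Token 2: literal('O'). Output: "CO"
Token 3: backref(off=1, len=1). Copied 'O' from pos 1. Output: "COO"
Token 4: literal('I'). Output: "COOI"
Token 5: backref(off=4, len=5) (overlapping!). Copied 'COOIC' from pos 0. Output: "COOICOOIC"
Token 6: backref(off=3, len=2). Copied 'OI' from pos 6. Output: "COOICOOICOI"
Token 7: backref(off=8, len=4). Buffer before: "COOICOOICOI" (len 11)
  byte 1: read out[3]='I', append. Buffer now: "COOICOOICOII"
  byte 2: read out[4]='C', append. Buffer now: "COOICOOICOIIC"
  byte 3: read out[5]='O', append. Buffer now: "COOICOOICOIICO"
  byte 4: read out[6]='O', append. Buffer now: "COOICOOICOIICOO"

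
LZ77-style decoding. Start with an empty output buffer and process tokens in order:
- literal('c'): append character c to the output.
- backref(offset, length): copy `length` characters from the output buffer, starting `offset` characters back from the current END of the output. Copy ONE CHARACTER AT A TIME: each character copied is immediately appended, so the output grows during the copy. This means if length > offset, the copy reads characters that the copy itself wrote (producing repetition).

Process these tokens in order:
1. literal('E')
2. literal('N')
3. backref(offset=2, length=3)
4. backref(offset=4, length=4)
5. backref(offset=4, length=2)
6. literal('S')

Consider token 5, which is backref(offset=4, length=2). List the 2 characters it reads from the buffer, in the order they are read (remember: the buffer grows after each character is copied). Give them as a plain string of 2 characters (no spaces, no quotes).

Token 1: literal('E'). Output: "E"
Token 2: literal('N'). Output: "EN"
Token 3: backref(off=2, len=3) (overlapping!). Copied 'ENE' from pos 0. Output: "ENENE"
Token 4: backref(off=4, len=4). Copied 'NENE' from pos 1. Output: "ENENENENE"
Token 5: backref(off=4, len=2). Buffer before: "ENENENENE" (len 9)
  byte 1: read out[5]='N', append. Buffer now: "ENENENENEN"
  byte 2: read out[6]='E', append. Buffer now: "ENENENENENE"

Answer: NE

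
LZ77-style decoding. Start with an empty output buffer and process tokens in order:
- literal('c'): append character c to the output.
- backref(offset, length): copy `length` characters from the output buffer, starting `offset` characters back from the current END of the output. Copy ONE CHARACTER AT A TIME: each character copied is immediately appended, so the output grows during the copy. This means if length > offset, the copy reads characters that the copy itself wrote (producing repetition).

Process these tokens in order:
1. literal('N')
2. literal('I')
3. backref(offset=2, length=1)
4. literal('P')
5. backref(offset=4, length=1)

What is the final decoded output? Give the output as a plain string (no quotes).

Token 1: literal('N'). Output: "N"
Token 2: literal('I'). Output: "NI"
Token 3: backref(off=2, len=1). Copied 'N' from pos 0. Output: "NIN"
Token 4: literal('P'). Output: "NINP"
Token 5: backref(off=4, len=1). Copied 'N' from pos 0. Output: "NINPN"

Answer: NINPN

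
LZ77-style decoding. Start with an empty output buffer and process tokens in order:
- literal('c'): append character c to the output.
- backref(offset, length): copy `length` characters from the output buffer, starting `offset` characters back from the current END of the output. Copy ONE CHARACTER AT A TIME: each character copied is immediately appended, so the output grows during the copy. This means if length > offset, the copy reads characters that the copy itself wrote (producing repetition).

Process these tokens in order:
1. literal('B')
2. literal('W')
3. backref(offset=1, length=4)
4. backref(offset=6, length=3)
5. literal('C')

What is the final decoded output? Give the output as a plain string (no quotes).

Token 1: literal('B'). Output: "B"
Token 2: literal('W'). Output: "BW"
Token 3: backref(off=1, len=4) (overlapping!). Copied 'WWWW' from pos 1. Output: "BWWWWW"
Token 4: backref(off=6, len=3). Copied 'BWW' from pos 0. Output: "BWWWWWBWW"
Token 5: literal('C'). Output: "BWWWWWBWWC"

Answer: BWWWWWBWWC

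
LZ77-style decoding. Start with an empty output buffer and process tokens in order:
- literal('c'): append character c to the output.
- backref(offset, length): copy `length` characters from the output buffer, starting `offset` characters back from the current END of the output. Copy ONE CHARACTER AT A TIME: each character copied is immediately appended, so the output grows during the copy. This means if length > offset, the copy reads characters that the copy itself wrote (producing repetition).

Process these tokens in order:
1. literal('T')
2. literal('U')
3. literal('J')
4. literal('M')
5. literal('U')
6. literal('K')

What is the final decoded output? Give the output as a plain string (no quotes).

Token 1: literal('T'). Output: "T"
Token 2: literal('U'). Output: "TU"
Token 3: literal('J'). Output: "TUJ"
Token 4: literal('M'). Output: "TUJM"
Token 5: literal('U'). Output: "TUJMU"
Token 6: literal('K'). Output: "TUJMUK"

Answer: TUJMUK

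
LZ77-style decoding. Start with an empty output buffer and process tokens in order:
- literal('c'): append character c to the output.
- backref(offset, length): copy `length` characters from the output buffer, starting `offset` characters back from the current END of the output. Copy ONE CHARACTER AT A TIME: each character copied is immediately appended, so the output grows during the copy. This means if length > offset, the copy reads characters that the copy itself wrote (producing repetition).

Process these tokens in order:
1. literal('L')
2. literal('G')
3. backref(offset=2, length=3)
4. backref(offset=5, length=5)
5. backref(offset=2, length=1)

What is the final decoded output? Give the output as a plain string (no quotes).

Token 1: literal('L'). Output: "L"
Token 2: literal('G'). Output: "LG"
Token 3: backref(off=2, len=3) (overlapping!). Copied 'LGL' from pos 0. Output: "LGLGL"
Token 4: backref(off=5, len=5). Copied 'LGLGL' from pos 0. Output: "LGLGLLGLGL"
Token 5: backref(off=2, len=1). Copied 'G' from pos 8. Output: "LGLGLLGLGLG"

Answer: LGLGLLGLGLG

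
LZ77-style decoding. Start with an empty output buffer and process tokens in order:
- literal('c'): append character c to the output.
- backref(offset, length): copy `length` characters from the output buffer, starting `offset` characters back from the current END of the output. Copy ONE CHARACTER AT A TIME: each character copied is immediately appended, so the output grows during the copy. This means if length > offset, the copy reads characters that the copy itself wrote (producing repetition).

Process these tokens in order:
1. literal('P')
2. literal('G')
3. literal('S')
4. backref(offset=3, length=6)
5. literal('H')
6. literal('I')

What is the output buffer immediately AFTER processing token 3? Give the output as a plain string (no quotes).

Answer: PGS

Derivation:
Token 1: literal('P'). Output: "P"
Token 2: literal('G'). Output: "PG"
Token 3: literal('S'). Output: "PGS"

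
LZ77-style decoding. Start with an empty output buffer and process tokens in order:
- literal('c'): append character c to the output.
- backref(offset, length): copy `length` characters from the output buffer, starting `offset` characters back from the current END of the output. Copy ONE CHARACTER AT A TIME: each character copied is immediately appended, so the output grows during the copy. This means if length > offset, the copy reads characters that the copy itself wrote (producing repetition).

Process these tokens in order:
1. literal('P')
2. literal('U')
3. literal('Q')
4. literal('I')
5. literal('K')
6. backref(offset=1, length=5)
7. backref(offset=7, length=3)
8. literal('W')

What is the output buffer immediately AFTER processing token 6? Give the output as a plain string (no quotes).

Token 1: literal('P'). Output: "P"
Token 2: literal('U'). Output: "PU"
Token 3: literal('Q'). Output: "PUQ"
Token 4: literal('I'). Output: "PUQI"
Token 5: literal('K'). Output: "PUQIK"
Token 6: backref(off=1, len=5) (overlapping!). Copied 'KKKKK' from pos 4. Output: "PUQIKKKKKK"

Answer: PUQIKKKKKK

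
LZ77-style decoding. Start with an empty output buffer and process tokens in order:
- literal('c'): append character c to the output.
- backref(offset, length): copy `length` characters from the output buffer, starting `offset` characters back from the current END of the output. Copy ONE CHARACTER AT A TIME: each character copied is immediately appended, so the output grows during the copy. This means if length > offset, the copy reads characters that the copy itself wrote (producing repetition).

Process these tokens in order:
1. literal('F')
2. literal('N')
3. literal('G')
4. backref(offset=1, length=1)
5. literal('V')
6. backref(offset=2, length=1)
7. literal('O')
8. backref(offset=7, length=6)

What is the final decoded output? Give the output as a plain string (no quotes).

Answer: FNGGVGOFNGGVG

Derivation:
Token 1: literal('F'). Output: "F"
Token 2: literal('N'). Output: "FN"
Token 3: literal('G'). Output: "FNG"
Token 4: backref(off=1, len=1). Copied 'G' from pos 2. Output: "FNGG"
Token 5: literal('V'). Output: "FNGGV"
Token 6: backref(off=2, len=1). Copied 'G' from pos 3. Output: "FNGGVG"
Token 7: literal('O'). Output: "FNGGVGO"
Token 8: backref(off=7, len=6). Copied 'FNGGVG' from pos 0. Output: "FNGGVGOFNGGVG"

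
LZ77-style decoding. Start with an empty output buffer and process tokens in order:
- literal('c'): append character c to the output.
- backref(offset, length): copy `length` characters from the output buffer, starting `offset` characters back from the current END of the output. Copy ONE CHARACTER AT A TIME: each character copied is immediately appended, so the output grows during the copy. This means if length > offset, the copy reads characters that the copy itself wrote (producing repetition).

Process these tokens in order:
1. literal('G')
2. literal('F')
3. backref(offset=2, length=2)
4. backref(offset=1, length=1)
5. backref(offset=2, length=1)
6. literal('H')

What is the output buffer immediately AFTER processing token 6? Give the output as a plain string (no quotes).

Token 1: literal('G'). Output: "G"
Token 2: literal('F'). Output: "GF"
Token 3: backref(off=2, len=2). Copied 'GF' from pos 0. Output: "GFGF"
Token 4: backref(off=1, len=1). Copied 'F' from pos 3. Output: "GFGFF"
Token 5: backref(off=2, len=1). Copied 'F' from pos 3. Output: "GFGFFF"
Token 6: literal('H'). Output: "GFGFFFH"

Answer: GFGFFFH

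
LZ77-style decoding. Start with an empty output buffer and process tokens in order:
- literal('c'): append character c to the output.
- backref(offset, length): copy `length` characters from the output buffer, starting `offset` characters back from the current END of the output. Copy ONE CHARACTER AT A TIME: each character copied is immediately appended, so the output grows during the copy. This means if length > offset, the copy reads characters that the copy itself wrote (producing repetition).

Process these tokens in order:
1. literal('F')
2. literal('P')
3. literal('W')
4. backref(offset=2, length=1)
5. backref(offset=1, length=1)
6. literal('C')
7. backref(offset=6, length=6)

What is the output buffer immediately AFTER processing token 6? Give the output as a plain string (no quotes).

Answer: FPWPPC

Derivation:
Token 1: literal('F'). Output: "F"
Token 2: literal('P'). Output: "FP"
Token 3: literal('W'). Output: "FPW"
Token 4: backref(off=2, len=1). Copied 'P' from pos 1. Output: "FPWP"
Token 5: backref(off=1, len=1). Copied 'P' from pos 3. Output: "FPWPP"
Token 6: literal('C'). Output: "FPWPPC"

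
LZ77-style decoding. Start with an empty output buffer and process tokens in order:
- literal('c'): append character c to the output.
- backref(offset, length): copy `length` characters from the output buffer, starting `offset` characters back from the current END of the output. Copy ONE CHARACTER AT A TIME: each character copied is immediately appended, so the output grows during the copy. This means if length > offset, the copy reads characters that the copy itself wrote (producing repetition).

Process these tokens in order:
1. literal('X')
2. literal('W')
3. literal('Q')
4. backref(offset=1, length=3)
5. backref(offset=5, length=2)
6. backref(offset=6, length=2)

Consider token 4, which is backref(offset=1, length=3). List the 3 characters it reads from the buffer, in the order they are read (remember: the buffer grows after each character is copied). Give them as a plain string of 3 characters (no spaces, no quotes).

Answer: QQQ

Derivation:
Token 1: literal('X'). Output: "X"
Token 2: literal('W'). Output: "XW"
Token 3: literal('Q'). Output: "XWQ"
Token 4: backref(off=1, len=3). Buffer before: "XWQ" (len 3)
  byte 1: read out[2]='Q', append. Buffer now: "XWQQ"
  byte 2: read out[3]='Q', append. Buffer now: "XWQQQ"
  byte 3: read out[4]='Q', append. Buffer now: "XWQQQQ"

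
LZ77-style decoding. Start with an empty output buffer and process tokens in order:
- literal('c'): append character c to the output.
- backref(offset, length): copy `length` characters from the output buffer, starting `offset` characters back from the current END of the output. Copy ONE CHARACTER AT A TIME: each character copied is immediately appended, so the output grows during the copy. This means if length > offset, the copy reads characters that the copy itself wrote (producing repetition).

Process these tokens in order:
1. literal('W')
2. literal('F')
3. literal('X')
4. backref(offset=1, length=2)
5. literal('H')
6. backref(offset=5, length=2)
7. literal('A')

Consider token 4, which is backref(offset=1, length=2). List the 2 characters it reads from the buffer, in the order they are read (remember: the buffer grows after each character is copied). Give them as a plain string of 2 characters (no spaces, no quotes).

Token 1: literal('W'). Output: "W"
Token 2: literal('F'). Output: "WF"
Token 3: literal('X'). Output: "WFX"
Token 4: backref(off=1, len=2). Buffer before: "WFX" (len 3)
  byte 1: read out[2]='X', append. Buffer now: "WFXX"
  byte 2: read out[3]='X', append. Buffer now: "WFXXX"

Answer: XX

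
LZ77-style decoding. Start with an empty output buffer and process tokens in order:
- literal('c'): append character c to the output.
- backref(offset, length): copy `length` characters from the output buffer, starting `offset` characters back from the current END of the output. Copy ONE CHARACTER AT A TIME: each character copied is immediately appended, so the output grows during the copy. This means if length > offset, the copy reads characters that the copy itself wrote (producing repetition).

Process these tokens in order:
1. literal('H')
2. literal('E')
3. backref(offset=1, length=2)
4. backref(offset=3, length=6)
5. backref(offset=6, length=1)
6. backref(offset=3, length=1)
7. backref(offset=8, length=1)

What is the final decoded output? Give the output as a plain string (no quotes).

Answer: HEEEEEEEEEEEE

Derivation:
Token 1: literal('H'). Output: "H"
Token 2: literal('E'). Output: "HE"
Token 3: backref(off=1, len=2) (overlapping!). Copied 'EE' from pos 1. Output: "HEEE"
Token 4: backref(off=3, len=6) (overlapping!). Copied 'EEEEEE' from pos 1. Output: "HEEEEEEEEE"
Token 5: backref(off=6, len=1). Copied 'E' from pos 4. Output: "HEEEEEEEEEE"
Token 6: backref(off=3, len=1). Copied 'E' from pos 8. Output: "HEEEEEEEEEEE"
Token 7: backref(off=8, len=1). Copied 'E' from pos 4. Output: "HEEEEEEEEEEEE"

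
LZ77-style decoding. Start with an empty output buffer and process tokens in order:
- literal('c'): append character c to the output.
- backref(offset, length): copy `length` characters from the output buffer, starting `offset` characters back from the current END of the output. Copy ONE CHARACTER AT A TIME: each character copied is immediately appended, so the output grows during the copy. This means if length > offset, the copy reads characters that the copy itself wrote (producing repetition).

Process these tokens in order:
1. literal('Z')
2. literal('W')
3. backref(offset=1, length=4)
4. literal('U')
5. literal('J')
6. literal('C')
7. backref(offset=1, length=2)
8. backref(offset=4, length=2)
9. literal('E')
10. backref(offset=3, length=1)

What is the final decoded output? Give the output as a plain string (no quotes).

Answer: ZWWWWWUJCCCJCEJ

Derivation:
Token 1: literal('Z'). Output: "Z"
Token 2: literal('W'). Output: "ZW"
Token 3: backref(off=1, len=4) (overlapping!). Copied 'WWWW' from pos 1. Output: "ZWWWWW"
Token 4: literal('U'). Output: "ZWWWWWU"
Token 5: literal('J'). Output: "ZWWWWWUJ"
Token 6: literal('C'). Output: "ZWWWWWUJC"
Token 7: backref(off=1, len=2) (overlapping!). Copied 'CC' from pos 8. Output: "ZWWWWWUJCCC"
Token 8: backref(off=4, len=2). Copied 'JC' from pos 7. Output: "ZWWWWWUJCCCJC"
Token 9: literal('E'). Output: "ZWWWWWUJCCCJCE"
Token 10: backref(off=3, len=1). Copied 'J' from pos 11. Output: "ZWWWWWUJCCCJCEJ"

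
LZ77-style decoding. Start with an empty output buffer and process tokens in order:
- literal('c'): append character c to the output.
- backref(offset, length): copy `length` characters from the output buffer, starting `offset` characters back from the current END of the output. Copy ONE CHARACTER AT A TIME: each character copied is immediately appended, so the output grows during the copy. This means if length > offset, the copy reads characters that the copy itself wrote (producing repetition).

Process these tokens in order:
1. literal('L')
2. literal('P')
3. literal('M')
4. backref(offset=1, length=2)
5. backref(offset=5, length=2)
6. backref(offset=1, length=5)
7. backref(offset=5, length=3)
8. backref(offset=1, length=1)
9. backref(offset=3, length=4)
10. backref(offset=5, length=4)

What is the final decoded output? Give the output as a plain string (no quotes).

Token 1: literal('L'). Output: "L"
Token 2: literal('P'). Output: "LP"
Token 3: literal('M'). Output: "LPM"
Token 4: backref(off=1, len=2) (overlapping!). Copied 'MM' from pos 2. Output: "LPMMM"
Token 5: backref(off=5, len=2). Copied 'LP' from pos 0. Output: "LPMMMLP"
Token 6: backref(off=1, len=5) (overlapping!). Copied 'PPPPP' from pos 6. Output: "LPMMMLPPPPPP"
Token 7: backref(off=5, len=3). Copied 'PPP' from pos 7. Output: "LPMMMLPPPPPPPPP"
Token 8: backref(off=1, len=1). Copied 'P' from pos 14. Output: "LPMMMLPPPPPPPPPP"
Token 9: backref(off=3, len=4) (overlapping!). Copied 'PPPP' from pos 13. Output: "LPMMMLPPPPPPPPPPPPPP"
Token 10: backref(off=5, len=4). Copied 'PPPP' from pos 15. Output: "LPMMMLPPPPPPPPPPPPPPPPPP"

Answer: LPMMMLPPPPPPPPPPPPPPPPPP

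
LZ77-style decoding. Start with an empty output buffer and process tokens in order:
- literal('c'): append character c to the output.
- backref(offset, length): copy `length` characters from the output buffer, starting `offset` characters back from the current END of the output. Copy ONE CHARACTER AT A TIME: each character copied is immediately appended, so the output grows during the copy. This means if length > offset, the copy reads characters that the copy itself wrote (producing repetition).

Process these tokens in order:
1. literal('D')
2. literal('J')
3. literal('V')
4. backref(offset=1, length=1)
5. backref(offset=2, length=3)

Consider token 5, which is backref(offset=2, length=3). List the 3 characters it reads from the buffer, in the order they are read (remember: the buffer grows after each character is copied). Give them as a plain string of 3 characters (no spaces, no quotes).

Token 1: literal('D'). Output: "D"
Token 2: literal('J'). Output: "DJ"
Token 3: literal('V'). Output: "DJV"
Token 4: backref(off=1, len=1). Copied 'V' from pos 2. Output: "DJVV"
Token 5: backref(off=2, len=3). Buffer before: "DJVV" (len 4)
  byte 1: read out[2]='V', append. Buffer now: "DJVVV"
  byte 2: read out[3]='V', append. Buffer now: "DJVVVV"
  byte 3: read out[4]='V', append. Buffer now: "DJVVVVV"

Answer: VVV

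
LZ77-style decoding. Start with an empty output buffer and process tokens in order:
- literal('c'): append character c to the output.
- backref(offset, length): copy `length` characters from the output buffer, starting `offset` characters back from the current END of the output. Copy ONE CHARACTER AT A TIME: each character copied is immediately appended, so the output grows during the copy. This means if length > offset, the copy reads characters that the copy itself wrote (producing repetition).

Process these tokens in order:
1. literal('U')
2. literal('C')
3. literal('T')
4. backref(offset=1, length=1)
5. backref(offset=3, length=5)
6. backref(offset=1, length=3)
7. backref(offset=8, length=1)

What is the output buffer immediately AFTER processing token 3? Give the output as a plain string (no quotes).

Answer: UCT

Derivation:
Token 1: literal('U'). Output: "U"
Token 2: literal('C'). Output: "UC"
Token 3: literal('T'). Output: "UCT"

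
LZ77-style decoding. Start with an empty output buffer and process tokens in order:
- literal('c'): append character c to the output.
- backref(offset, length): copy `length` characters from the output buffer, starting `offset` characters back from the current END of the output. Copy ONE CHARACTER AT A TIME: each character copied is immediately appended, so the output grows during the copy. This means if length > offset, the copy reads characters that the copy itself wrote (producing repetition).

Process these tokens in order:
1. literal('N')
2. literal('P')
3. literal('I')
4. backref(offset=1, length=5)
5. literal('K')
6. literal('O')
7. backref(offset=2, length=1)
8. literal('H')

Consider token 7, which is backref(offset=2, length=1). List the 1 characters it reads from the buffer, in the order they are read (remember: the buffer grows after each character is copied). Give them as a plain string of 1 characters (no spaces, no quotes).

Token 1: literal('N'). Output: "N"
Token 2: literal('P'). Output: "NP"
Token 3: literal('I'). Output: "NPI"
Token 4: backref(off=1, len=5) (overlapping!). Copied 'IIIII' from pos 2. Output: "NPIIIIII"
Token 5: literal('K'). Output: "NPIIIIIIK"
Token 6: literal('O'). Output: "NPIIIIIIKO"
Token 7: backref(off=2, len=1). Buffer before: "NPIIIIIIKO" (len 10)
  byte 1: read out[8]='K', append. Buffer now: "NPIIIIIIKOK"

Answer: K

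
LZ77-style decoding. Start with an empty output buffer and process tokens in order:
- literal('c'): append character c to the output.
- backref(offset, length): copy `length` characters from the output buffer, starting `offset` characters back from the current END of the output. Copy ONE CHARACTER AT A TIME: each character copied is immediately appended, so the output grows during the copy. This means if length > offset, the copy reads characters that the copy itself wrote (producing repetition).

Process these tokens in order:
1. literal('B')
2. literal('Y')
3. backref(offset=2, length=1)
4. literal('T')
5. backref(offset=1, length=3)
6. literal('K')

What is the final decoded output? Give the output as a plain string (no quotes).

Answer: BYBTTTTK

Derivation:
Token 1: literal('B'). Output: "B"
Token 2: literal('Y'). Output: "BY"
Token 3: backref(off=2, len=1). Copied 'B' from pos 0. Output: "BYB"
Token 4: literal('T'). Output: "BYBT"
Token 5: backref(off=1, len=3) (overlapping!). Copied 'TTT' from pos 3. Output: "BYBTTTT"
Token 6: literal('K'). Output: "BYBTTTTK"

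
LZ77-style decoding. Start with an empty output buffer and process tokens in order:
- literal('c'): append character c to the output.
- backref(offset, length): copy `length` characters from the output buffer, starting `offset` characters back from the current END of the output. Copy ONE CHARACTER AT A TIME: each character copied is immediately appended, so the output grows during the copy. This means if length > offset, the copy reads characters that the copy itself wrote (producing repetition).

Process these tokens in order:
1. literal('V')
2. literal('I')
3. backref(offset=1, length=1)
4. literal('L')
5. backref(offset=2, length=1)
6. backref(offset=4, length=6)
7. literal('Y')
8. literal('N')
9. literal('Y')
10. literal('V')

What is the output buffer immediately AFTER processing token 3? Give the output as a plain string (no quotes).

Answer: VII

Derivation:
Token 1: literal('V'). Output: "V"
Token 2: literal('I'). Output: "VI"
Token 3: backref(off=1, len=1). Copied 'I' from pos 1. Output: "VII"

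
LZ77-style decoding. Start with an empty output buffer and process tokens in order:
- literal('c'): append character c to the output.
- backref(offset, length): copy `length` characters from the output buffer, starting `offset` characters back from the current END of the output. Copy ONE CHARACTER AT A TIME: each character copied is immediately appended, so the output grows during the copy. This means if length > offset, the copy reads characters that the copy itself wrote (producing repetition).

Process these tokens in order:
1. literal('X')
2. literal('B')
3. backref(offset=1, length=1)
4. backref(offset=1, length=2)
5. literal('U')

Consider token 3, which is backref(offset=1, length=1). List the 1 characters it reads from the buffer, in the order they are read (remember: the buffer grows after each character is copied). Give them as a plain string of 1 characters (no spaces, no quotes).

Token 1: literal('X'). Output: "X"
Token 2: literal('B'). Output: "XB"
Token 3: backref(off=1, len=1). Buffer before: "XB" (len 2)
  byte 1: read out[1]='B', append. Buffer now: "XBB"

Answer: B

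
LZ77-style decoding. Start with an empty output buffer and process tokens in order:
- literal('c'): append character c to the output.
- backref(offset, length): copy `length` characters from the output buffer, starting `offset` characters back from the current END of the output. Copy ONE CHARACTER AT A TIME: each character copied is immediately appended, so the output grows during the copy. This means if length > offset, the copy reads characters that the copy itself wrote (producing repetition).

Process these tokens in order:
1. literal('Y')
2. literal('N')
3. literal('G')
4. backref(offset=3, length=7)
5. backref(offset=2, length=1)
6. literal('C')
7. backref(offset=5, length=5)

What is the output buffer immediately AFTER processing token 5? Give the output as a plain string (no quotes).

Answer: YNGYNGYNGYG

Derivation:
Token 1: literal('Y'). Output: "Y"
Token 2: literal('N'). Output: "YN"
Token 3: literal('G'). Output: "YNG"
Token 4: backref(off=3, len=7) (overlapping!). Copied 'YNGYNGY' from pos 0. Output: "YNGYNGYNGY"
Token 5: backref(off=2, len=1). Copied 'G' from pos 8. Output: "YNGYNGYNGYG"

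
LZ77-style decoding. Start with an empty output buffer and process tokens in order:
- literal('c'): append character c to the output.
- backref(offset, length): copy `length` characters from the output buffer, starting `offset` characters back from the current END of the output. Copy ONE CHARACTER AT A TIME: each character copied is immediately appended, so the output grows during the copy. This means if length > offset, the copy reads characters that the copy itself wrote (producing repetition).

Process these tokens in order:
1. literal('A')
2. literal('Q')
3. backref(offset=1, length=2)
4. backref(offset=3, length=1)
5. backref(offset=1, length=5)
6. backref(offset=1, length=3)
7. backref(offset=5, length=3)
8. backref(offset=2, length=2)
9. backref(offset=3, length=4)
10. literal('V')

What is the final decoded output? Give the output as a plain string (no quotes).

Answer: AQQQQQQQQQQQQQQQQQQQQQV

Derivation:
Token 1: literal('A'). Output: "A"
Token 2: literal('Q'). Output: "AQ"
Token 3: backref(off=1, len=2) (overlapping!). Copied 'QQ' from pos 1. Output: "AQQQ"
Token 4: backref(off=3, len=1). Copied 'Q' from pos 1. Output: "AQQQQ"
Token 5: backref(off=1, len=5) (overlapping!). Copied 'QQQQQ' from pos 4. Output: "AQQQQQQQQQ"
Token 6: backref(off=1, len=3) (overlapping!). Copied 'QQQ' from pos 9. Output: "AQQQQQQQQQQQQ"
Token 7: backref(off=5, len=3). Copied 'QQQ' from pos 8. Output: "AQQQQQQQQQQQQQQQ"
Token 8: backref(off=2, len=2). Copied 'QQ' from pos 14. Output: "AQQQQQQQQQQQQQQQQQ"
Token 9: backref(off=3, len=4) (overlapping!). Copied 'QQQQ' from pos 15. Output: "AQQQQQQQQQQQQQQQQQQQQQ"
Token 10: literal('V'). Output: "AQQQQQQQQQQQQQQQQQQQQQV"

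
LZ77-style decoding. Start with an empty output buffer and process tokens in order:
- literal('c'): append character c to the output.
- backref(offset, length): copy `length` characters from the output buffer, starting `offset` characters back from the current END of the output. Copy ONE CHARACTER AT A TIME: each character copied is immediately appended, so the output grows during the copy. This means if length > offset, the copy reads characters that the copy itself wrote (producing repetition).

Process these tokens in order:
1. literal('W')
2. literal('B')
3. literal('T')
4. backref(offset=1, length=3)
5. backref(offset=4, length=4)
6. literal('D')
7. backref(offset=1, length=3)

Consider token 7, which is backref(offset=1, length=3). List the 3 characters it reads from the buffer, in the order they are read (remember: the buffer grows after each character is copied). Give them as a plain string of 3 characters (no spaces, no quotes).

Answer: DDD

Derivation:
Token 1: literal('W'). Output: "W"
Token 2: literal('B'). Output: "WB"
Token 3: literal('T'). Output: "WBT"
Token 4: backref(off=1, len=3) (overlapping!). Copied 'TTT' from pos 2. Output: "WBTTTT"
Token 5: backref(off=4, len=4). Copied 'TTTT' from pos 2. Output: "WBTTTTTTTT"
Token 6: literal('D'). Output: "WBTTTTTTTTD"
Token 7: backref(off=1, len=3). Buffer before: "WBTTTTTTTTD" (len 11)
  byte 1: read out[10]='D', append. Buffer now: "WBTTTTTTTTDD"
  byte 2: read out[11]='D', append. Buffer now: "WBTTTTTTTTDDD"
  byte 3: read out[12]='D', append. Buffer now: "WBTTTTTTTTDDDD"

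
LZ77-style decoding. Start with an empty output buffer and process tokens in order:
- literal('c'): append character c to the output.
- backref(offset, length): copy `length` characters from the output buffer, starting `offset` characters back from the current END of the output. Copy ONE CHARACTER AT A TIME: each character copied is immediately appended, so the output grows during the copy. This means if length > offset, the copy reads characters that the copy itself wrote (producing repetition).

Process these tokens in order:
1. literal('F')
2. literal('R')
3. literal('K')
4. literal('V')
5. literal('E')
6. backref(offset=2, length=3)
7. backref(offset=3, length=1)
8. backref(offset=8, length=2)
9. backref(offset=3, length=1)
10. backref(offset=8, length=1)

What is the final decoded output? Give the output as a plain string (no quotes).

Answer: FRKVEVEVVRKVE

Derivation:
Token 1: literal('F'). Output: "F"
Token 2: literal('R'). Output: "FR"
Token 3: literal('K'). Output: "FRK"
Token 4: literal('V'). Output: "FRKV"
Token 5: literal('E'). Output: "FRKVE"
Token 6: backref(off=2, len=3) (overlapping!). Copied 'VEV' from pos 3. Output: "FRKVEVEV"
Token 7: backref(off=3, len=1). Copied 'V' from pos 5. Output: "FRKVEVEVV"
Token 8: backref(off=8, len=2). Copied 'RK' from pos 1. Output: "FRKVEVEVVRK"
Token 9: backref(off=3, len=1). Copied 'V' from pos 8. Output: "FRKVEVEVVRKV"
Token 10: backref(off=8, len=1). Copied 'E' from pos 4. Output: "FRKVEVEVVRKVE"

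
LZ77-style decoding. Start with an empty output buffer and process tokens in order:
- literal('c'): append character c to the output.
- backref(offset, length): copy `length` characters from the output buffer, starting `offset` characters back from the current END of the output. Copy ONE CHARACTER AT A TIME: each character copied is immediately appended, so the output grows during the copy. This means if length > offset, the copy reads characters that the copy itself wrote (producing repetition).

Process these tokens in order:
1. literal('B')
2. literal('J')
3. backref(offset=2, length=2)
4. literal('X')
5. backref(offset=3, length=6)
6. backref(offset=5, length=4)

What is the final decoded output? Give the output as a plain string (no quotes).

Answer: BJBJXBJXBJXJXBJ

Derivation:
Token 1: literal('B'). Output: "B"
Token 2: literal('J'). Output: "BJ"
Token 3: backref(off=2, len=2). Copied 'BJ' from pos 0. Output: "BJBJ"
Token 4: literal('X'). Output: "BJBJX"
Token 5: backref(off=3, len=6) (overlapping!). Copied 'BJXBJX' from pos 2. Output: "BJBJXBJXBJX"
Token 6: backref(off=5, len=4). Copied 'JXBJ' from pos 6. Output: "BJBJXBJXBJXJXBJ"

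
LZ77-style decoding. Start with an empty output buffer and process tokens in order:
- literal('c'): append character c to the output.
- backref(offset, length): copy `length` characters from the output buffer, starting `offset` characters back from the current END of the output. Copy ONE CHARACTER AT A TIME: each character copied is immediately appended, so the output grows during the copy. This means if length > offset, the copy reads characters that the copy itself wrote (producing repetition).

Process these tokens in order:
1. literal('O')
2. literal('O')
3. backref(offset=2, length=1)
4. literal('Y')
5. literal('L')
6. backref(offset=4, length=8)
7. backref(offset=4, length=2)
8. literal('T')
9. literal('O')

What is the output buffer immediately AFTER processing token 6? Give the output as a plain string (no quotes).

Answer: OOOYLOOYLOOYL

Derivation:
Token 1: literal('O'). Output: "O"
Token 2: literal('O'). Output: "OO"
Token 3: backref(off=2, len=1). Copied 'O' from pos 0. Output: "OOO"
Token 4: literal('Y'). Output: "OOOY"
Token 5: literal('L'). Output: "OOOYL"
Token 6: backref(off=4, len=8) (overlapping!). Copied 'OOYLOOYL' from pos 1. Output: "OOOYLOOYLOOYL"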